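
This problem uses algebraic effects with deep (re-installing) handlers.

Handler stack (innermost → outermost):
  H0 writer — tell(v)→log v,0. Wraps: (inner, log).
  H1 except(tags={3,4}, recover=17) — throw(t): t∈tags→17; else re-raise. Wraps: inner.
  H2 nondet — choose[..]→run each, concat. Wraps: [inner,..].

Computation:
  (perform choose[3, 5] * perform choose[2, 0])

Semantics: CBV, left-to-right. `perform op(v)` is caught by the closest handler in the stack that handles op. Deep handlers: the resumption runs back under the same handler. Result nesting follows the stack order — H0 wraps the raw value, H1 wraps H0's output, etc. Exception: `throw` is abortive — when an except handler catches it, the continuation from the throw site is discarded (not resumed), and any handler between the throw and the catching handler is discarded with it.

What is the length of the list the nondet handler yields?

Step-by-step:
choose[3, 5] @ H2
  branch[0] choose=3:
    choose[2, 0] @ H2
      branch[0] choose=2:
        H0 returns (6, ())
        H1 returns (6, ())
        H2 returns [(6, ())]
      branch[1] choose=0:
        H0 returns (0, ())
        H1 returns (0, ())
        H2 returns [(0, ())]
  branch[1] choose=5:
    choose[2, 0] @ H2
      branch[0] choose=2:
        H0 returns (10, ())
        H1 returns (10, ())
        H2 returns [(10, ())]
      branch[1] choose=0:
        H0 returns (0, ())
        H1 returns (0, ())
        H2 returns [(0, ())]
= [(6, ()), (0, ()), (10, ()), (0, ())]

Answer: 4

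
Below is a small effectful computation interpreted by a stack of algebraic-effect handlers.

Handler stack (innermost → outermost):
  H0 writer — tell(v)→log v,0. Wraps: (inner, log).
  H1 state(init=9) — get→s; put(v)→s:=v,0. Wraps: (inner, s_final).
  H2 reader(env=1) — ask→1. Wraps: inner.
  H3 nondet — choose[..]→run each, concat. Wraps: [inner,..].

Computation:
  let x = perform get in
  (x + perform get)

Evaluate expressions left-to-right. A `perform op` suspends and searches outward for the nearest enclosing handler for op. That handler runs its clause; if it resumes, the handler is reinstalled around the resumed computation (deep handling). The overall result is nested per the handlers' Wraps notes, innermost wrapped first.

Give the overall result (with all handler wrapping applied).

Working:
get @ H1 ⇒ 9
get @ H1 ⇒ 9
H0 returns (18, ())
H1 returns ((18, ()), 9)
H2 returns ((18, ()), 9)
H3 returns [((18, ()), 9)]
= [((18, ()), 9)]

Answer: [((18, ()), 9)]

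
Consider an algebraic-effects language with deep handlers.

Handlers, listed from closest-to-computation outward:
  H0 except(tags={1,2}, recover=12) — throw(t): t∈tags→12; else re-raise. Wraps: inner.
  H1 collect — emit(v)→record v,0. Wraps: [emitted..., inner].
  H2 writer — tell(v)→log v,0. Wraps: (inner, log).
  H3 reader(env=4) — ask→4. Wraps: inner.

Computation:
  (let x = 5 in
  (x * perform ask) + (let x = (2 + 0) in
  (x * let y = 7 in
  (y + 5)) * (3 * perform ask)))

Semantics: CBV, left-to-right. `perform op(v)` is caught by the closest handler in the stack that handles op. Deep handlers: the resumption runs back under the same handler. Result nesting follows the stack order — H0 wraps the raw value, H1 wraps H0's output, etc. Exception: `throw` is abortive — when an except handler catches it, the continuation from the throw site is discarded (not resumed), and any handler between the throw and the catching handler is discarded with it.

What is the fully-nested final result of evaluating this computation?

Evaluation trace:
ask @ H3 ⇒ 4
ask @ H3 ⇒ 4
H0 returns 308
H1 returns [308]
H2 returns ([308], ())
H3 returns ([308], ())
= ([308], ())

Answer: ([308], ())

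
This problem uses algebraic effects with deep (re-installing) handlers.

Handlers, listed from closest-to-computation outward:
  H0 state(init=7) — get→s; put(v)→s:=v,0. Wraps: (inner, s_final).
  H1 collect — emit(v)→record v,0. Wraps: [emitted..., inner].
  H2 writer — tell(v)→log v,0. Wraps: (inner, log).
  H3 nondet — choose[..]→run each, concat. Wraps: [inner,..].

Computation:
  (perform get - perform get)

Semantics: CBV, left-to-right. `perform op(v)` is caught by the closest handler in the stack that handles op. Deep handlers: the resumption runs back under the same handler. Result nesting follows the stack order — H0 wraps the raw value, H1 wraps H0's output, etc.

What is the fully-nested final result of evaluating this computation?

Answer: [([(0, 7)], ())]

Step-by-step:
get @ H0 ⇒ 7
get @ H0 ⇒ 7
H0 returns (0, 7)
H1 returns [(0, 7)]
H2 returns ([(0, 7)], ())
H3 returns [([(0, 7)], ())]
= [([(0, 7)], ())]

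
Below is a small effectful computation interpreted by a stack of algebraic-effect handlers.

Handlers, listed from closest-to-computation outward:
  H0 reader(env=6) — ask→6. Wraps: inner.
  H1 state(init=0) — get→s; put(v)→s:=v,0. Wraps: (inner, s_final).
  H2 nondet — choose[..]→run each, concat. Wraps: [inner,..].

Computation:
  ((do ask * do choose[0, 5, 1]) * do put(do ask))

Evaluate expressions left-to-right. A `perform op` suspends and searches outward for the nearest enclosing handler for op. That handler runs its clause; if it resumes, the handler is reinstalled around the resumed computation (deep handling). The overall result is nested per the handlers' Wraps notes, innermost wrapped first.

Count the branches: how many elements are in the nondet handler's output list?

Step-by-step:
ask @ H0 ⇒ 6
choose[0, 5, 1] @ H2
  branch[0] choose=0:
    ask @ H0 ⇒ 6
    put(6) @ H1 ⇒ s:=6
    H0 returns 0
    H1 returns (0, 6)
    H2 returns [(0, 6)]
  branch[1] choose=5:
    ask @ H0 ⇒ 6
    put(6) @ H1 ⇒ s:=6
    H0 returns 0
    H1 returns (0, 6)
    H2 returns [(0, 6)]
  branch[2] choose=1:
    ask @ H0 ⇒ 6
    put(6) @ H1 ⇒ s:=6
    H0 returns 0
    H1 returns (0, 6)
    H2 returns [(0, 6)]
= [(0, 6), (0, 6), (0, 6)]

Answer: 3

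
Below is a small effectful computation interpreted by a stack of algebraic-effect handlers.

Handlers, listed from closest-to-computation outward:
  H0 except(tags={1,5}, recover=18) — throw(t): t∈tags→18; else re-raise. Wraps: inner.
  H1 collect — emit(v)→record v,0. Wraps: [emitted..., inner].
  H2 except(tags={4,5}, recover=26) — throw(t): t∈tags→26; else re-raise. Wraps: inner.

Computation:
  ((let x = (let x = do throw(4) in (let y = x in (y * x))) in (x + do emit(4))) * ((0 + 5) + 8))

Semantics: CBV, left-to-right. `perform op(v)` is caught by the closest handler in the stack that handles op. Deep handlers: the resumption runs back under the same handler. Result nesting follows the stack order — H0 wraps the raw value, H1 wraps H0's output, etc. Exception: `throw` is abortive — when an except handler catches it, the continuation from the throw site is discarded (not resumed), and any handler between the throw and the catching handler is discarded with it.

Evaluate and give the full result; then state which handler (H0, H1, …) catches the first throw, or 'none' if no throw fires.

Working:
throw(4) @ H0 re-raised
throw(4) @ H2 caught ⇒ 26
= 26

Answer: 26 ; first throw caught by: H2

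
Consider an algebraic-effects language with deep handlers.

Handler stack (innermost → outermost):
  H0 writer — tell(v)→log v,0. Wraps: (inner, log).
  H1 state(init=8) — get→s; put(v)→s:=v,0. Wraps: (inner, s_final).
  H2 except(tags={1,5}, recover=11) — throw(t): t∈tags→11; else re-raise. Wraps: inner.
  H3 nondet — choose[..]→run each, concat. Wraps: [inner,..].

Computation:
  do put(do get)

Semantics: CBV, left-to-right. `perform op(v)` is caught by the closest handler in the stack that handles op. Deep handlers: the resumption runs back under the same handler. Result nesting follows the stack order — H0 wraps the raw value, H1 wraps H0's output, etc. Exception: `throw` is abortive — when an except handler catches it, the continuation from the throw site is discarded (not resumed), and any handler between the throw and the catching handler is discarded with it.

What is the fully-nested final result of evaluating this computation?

Answer: [((0, ()), 8)]

Working:
get @ H1 ⇒ 8
put(8) @ H1 ⇒ s:=8
H0 returns (0, ())
H1 returns ((0, ()), 8)
H2 returns ((0, ()), 8)
H3 returns [((0, ()), 8)]
= [((0, ()), 8)]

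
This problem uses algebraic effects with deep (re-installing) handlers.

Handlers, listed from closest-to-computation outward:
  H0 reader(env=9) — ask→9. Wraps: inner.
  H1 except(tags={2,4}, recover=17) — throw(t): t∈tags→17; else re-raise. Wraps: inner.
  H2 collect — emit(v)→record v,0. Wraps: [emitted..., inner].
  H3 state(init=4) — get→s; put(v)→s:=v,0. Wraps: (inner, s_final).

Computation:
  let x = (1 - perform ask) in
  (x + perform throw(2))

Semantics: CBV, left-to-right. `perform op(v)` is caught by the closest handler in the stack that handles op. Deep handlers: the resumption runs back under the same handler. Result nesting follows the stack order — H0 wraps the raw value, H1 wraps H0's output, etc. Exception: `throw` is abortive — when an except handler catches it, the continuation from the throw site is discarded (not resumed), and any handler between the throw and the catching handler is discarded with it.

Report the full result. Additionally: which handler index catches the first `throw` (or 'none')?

Evaluation trace:
ask @ H0 ⇒ 9
throw(2) @ H1 caught ⇒ 17
H2 returns [17]
H3 returns ([17], 4)
= ([17], 4)

Answer: ([17], 4) ; first throw caught by: H1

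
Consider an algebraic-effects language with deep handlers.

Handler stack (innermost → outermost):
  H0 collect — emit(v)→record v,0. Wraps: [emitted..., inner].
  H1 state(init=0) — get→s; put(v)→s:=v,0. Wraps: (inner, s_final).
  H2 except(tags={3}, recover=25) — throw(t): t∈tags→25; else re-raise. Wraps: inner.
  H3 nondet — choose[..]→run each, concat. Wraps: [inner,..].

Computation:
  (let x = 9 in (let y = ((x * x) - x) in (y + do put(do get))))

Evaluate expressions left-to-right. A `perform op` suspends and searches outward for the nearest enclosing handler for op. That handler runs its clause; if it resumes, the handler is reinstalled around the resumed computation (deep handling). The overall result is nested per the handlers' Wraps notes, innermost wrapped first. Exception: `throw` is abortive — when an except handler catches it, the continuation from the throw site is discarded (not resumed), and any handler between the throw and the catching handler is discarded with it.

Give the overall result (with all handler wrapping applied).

Answer: [([72], 0)]

Step-by-step:
get @ H1 ⇒ 0
put(0) @ H1 ⇒ s:=0
H0 returns [72]
H1 returns ([72], 0)
H2 returns ([72], 0)
H3 returns [([72], 0)]
= [([72], 0)]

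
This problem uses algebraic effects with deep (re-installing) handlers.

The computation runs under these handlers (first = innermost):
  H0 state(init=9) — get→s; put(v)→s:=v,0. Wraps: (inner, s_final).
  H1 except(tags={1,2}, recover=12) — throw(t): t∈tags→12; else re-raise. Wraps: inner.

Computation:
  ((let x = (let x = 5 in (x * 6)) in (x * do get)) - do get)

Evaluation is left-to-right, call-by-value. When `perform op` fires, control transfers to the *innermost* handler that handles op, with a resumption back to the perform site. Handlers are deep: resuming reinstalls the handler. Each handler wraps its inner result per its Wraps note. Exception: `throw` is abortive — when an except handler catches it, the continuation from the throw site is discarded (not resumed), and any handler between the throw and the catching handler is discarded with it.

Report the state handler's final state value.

Evaluation trace:
get @ H0 ⇒ 9
get @ H0 ⇒ 9
H0 returns (261, 9)
H1 returns (261, 9)
= (261, 9)

Answer: 9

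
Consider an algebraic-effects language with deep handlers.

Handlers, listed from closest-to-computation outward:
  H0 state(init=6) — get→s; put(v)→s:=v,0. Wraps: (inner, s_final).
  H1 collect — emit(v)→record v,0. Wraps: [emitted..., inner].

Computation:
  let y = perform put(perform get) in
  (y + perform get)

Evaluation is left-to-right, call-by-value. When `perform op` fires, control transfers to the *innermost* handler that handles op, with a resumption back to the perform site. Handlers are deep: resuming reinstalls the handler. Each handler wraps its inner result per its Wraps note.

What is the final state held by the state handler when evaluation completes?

Step-by-step:
get @ H0 ⇒ 6
put(6) @ H0 ⇒ s:=6
get @ H0 ⇒ 6
H0 returns (6, 6)
H1 returns [(6, 6)]
= [(6, 6)]

Answer: 6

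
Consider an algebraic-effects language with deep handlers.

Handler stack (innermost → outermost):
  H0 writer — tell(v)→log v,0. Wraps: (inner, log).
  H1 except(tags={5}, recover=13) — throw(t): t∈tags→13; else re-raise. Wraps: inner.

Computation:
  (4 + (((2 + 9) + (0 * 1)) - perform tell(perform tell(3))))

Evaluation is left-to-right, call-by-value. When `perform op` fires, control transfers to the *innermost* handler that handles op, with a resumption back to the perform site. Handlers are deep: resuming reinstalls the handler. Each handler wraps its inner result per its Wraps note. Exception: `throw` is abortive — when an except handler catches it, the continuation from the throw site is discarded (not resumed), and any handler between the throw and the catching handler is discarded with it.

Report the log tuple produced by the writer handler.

Answer: (3, 0)

Working:
tell(3) @ H0 ⇒ log+=3
tell(0) @ H0 ⇒ log+=0
H0 returns (15, (3, 0))
H1 returns (15, (3, 0))
= (15, (3, 0))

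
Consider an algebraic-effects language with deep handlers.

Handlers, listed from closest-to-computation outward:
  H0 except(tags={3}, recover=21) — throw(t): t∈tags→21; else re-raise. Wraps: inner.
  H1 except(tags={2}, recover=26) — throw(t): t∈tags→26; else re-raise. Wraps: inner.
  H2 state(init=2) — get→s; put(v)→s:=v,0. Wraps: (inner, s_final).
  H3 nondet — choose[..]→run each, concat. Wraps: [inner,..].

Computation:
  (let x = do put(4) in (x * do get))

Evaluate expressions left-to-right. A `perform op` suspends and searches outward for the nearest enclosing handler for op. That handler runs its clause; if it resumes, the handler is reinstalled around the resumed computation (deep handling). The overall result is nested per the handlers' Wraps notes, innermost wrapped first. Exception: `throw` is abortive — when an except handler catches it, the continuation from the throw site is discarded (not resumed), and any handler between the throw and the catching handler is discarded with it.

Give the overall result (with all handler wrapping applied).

Working:
put(4) @ H2 ⇒ s:=4
get @ H2 ⇒ 4
H0 returns 0
H1 returns 0
H2 returns (0, 4)
H3 returns [(0, 4)]
= [(0, 4)]

Answer: [(0, 4)]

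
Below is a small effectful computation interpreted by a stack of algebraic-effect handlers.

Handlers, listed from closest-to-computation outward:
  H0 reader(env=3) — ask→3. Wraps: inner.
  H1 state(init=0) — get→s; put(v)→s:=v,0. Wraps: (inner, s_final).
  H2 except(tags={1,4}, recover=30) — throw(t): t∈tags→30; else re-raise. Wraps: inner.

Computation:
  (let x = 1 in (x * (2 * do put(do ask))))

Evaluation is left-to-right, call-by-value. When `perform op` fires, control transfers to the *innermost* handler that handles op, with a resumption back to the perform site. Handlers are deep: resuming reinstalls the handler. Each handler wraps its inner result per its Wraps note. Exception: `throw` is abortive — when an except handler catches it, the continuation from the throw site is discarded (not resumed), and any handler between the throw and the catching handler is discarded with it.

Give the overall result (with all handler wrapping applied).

Answer: (0, 3)

Evaluation trace:
ask @ H0 ⇒ 3
put(3) @ H1 ⇒ s:=3
H0 returns 0
H1 returns (0, 3)
H2 returns (0, 3)
= (0, 3)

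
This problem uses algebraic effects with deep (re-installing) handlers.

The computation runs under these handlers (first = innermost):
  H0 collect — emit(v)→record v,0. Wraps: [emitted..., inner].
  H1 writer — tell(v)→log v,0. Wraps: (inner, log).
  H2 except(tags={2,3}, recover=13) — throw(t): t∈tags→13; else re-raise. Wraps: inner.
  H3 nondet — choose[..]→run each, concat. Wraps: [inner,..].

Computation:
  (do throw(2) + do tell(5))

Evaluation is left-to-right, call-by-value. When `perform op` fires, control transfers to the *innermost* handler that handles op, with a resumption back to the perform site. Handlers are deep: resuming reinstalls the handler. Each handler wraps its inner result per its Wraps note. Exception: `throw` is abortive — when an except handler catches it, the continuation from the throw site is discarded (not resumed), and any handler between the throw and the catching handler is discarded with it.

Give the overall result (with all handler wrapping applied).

Step-by-step:
throw(2) @ H2 caught ⇒ 13
H3 returns [13]
= [13]

Answer: [13]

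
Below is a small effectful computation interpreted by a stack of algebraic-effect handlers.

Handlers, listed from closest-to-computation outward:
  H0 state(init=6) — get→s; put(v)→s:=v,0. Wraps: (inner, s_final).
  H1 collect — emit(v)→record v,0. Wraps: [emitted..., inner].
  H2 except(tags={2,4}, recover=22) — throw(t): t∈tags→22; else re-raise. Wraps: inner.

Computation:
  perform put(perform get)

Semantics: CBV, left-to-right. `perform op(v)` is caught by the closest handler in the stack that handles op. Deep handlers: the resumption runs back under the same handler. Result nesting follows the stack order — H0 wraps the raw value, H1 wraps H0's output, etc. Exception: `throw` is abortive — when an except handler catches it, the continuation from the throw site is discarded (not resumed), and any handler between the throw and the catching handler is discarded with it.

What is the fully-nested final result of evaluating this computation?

Working:
get @ H0 ⇒ 6
put(6) @ H0 ⇒ s:=6
H0 returns (0, 6)
H1 returns [(0, 6)]
H2 returns [(0, 6)]
= [(0, 6)]

Answer: [(0, 6)]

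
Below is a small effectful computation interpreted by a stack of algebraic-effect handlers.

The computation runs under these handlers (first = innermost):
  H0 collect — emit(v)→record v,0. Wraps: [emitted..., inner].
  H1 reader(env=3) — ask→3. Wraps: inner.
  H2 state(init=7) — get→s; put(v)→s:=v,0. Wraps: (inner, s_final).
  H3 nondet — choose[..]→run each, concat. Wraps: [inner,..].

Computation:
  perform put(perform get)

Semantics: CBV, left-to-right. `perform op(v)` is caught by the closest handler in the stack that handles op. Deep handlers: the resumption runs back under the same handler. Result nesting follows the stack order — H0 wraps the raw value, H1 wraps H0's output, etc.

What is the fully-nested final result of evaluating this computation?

Evaluation trace:
get @ H2 ⇒ 7
put(7) @ H2 ⇒ s:=7
H0 returns [0]
H1 returns [0]
H2 returns ([0], 7)
H3 returns [([0], 7)]
= [([0], 7)]

Answer: [([0], 7)]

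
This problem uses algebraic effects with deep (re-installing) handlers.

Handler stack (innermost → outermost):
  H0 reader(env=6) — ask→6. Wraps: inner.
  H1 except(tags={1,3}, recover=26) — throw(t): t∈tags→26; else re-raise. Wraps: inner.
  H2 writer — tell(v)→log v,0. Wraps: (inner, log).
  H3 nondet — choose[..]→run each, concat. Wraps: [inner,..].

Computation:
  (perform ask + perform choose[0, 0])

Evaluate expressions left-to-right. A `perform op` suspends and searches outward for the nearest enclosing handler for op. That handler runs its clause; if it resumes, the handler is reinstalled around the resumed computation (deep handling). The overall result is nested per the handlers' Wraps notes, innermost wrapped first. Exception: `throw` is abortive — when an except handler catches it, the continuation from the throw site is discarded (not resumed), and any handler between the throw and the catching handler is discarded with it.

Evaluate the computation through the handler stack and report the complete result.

Answer: [(6, ()), (6, ())]

Step-by-step:
ask @ H0 ⇒ 6
choose[0, 0] @ H3
  branch[0] choose=0:
    H0 returns 6
    H1 returns 6
    H2 returns (6, ())
    H3 returns [(6, ())]
  branch[1] choose=0:
    H0 returns 6
    H1 returns 6
    H2 returns (6, ())
    H3 returns [(6, ())]
= [(6, ()), (6, ())]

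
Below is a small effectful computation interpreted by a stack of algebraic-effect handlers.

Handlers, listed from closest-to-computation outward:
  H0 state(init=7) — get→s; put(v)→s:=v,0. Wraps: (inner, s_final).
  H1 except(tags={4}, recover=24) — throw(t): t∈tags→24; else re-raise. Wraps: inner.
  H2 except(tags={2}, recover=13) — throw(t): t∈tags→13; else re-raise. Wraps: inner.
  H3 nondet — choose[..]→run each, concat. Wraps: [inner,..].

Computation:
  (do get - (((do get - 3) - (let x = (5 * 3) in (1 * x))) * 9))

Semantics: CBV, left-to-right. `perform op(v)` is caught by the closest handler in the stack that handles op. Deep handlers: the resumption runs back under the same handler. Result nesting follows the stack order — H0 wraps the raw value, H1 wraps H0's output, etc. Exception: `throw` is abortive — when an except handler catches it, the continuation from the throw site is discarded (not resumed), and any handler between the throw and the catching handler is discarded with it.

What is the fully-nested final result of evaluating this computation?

Evaluation trace:
get @ H0 ⇒ 7
get @ H0 ⇒ 7
H0 returns (106, 7)
H1 returns (106, 7)
H2 returns (106, 7)
H3 returns [(106, 7)]
= [(106, 7)]

Answer: [(106, 7)]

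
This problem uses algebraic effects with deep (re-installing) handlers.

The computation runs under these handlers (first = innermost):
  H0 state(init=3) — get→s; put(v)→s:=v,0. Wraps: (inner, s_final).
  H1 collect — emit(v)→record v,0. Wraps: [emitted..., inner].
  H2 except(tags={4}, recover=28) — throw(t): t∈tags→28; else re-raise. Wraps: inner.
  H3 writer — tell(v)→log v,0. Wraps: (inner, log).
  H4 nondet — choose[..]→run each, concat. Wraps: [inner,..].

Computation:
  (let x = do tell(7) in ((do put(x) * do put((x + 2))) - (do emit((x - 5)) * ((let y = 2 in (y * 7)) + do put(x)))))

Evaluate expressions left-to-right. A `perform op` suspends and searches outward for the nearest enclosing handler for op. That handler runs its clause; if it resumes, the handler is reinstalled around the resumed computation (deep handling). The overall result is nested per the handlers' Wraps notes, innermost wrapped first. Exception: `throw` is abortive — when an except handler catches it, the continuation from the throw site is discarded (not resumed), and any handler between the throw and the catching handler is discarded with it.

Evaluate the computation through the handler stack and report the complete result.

Answer: [([-5, (0, 0)], (7))]

Step-by-step:
tell(7) @ H3 ⇒ log+=7
put(0) @ H0 ⇒ s:=0
put(2) @ H0 ⇒ s:=2
emit(-5) @ H1 ⇒ out+=-5
put(0) @ H0 ⇒ s:=0
H0 returns (0, 0)
H1 returns [-5, (0, 0)]
H2 returns [-5, (0, 0)]
H3 returns ([-5, (0, 0)], (7))
H4 returns [([-5, (0, 0)], (7))]
= [([-5, (0, 0)], (7))]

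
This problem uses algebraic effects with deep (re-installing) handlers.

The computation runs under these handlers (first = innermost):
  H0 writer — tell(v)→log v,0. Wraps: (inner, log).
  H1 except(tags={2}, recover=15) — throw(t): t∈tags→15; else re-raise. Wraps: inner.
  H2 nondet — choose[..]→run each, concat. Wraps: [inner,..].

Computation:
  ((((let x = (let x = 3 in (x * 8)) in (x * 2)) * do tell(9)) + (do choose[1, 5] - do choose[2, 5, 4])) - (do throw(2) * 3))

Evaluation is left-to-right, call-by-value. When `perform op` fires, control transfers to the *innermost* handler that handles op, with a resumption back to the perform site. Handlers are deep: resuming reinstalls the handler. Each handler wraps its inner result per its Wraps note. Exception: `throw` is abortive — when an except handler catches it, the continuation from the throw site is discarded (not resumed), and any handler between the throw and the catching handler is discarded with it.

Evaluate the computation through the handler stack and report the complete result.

Evaluation trace:
tell(9) @ H0 ⇒ log+=9
choose[1, 5] @ H2
  branch[0] choose=1:
    choose[2, 5, 4] @ H2
      branch[0] choose=2:
        throw(2) @ H1 caught ⇒ 15
        H2 returns [15]
      branch[1] choose=5:
        throw(2) @ H1 caught ⇒ 15
        H2 returns [15]
      branch[2] choose=4:
        throw(2) @ H1 caught ⇒ 15
        H2 returns [15]
  branch[1] choose=5:
    choose[2, 5, 4] @ H2
      branch[0] choose=2:
        throw(2) @ H1 caught ⇒ 15
        H2 returns [15]
      branch[1] choose=5:
        throw(2) @ H1 caught ⇒ 15
        H2 returns [15]
      branch[2] choose=4:
        throw(2) @ H1 caught ⇒ 15
        H2 returns [15]
= [15, 15, 15, 15, 15, 15]

Answer: [15, 15, 15, 15, 15, 15]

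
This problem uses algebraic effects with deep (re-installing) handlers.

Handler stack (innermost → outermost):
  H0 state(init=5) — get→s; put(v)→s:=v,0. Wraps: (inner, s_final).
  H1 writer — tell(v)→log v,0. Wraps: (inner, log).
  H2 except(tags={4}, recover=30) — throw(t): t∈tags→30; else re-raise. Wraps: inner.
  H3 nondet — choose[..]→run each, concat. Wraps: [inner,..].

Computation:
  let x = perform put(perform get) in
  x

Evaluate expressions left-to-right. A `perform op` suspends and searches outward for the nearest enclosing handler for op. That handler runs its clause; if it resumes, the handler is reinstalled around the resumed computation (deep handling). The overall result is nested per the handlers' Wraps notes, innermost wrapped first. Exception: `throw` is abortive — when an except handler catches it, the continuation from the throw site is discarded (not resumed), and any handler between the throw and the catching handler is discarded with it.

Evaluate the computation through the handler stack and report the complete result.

Step-by-step:
get @ H0 ⇒ 5
put(5) @ H0 ⇒ s:=5
H0 returns (0, 5)
H1 returns ((0, 5), ())
H2 returns ((0, 5), ())
H3 returns [((0, 5), ())]
= [((0, 5), ())]

Answer: [((0, 5), ())]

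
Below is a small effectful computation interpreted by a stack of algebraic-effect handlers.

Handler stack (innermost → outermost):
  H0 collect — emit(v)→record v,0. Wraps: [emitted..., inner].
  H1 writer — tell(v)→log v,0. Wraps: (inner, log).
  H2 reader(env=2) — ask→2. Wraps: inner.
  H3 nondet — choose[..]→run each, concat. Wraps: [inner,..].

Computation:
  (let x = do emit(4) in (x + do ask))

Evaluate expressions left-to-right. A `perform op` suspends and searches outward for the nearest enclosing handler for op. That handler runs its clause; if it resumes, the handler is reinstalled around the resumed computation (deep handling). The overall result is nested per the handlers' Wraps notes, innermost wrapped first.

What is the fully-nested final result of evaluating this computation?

Answer: [([4, 2], ())]

Working:
emit(4) @ H0 ⇒ out+=4
ask @ H2 ⇒ 2
H0 returns [4, 2]
H1 returns ([4, 2], ())
H2 returns ([4, 2], ())
H3 returns [([4, 2], ())]
= [([4, 2], ())]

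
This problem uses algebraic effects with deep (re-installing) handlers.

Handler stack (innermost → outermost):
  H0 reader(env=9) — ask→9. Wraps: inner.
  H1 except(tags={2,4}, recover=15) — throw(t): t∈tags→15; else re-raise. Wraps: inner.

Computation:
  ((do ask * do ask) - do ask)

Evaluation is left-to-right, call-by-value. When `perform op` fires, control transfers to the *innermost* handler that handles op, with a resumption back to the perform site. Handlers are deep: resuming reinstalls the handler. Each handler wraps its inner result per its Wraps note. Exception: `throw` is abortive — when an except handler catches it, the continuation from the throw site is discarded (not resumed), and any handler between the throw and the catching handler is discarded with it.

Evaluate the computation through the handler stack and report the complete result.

Answer: 72

Working:
ask @ H0 ⇒ 9
ask @ H0 ⇒ 9
ask @ H0 ⇒ 9
H0 returns 72
H1 returns 72
= 72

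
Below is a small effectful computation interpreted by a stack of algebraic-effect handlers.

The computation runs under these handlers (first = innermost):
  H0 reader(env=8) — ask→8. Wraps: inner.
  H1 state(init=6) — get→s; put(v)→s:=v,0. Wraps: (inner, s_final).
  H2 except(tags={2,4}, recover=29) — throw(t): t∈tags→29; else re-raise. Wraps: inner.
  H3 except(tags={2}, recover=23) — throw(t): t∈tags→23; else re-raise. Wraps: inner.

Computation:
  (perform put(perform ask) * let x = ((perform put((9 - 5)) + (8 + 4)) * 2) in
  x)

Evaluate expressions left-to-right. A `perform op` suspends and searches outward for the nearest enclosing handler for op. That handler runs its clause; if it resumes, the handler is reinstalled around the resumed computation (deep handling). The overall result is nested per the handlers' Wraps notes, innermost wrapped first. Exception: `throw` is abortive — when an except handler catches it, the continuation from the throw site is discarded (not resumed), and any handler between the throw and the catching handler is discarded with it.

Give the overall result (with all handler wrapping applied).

Answer: (0, 4)

Working:
ask @ H0 ⇒ 8
put(8) @ H1 ⇒ s:=8
put(4) @ H1 ⇒ s:=4
H0 returns 0
H1 returns (0, 4)
H2 returns (0, 4)
H3 returns (0, 4)
= (0, 4)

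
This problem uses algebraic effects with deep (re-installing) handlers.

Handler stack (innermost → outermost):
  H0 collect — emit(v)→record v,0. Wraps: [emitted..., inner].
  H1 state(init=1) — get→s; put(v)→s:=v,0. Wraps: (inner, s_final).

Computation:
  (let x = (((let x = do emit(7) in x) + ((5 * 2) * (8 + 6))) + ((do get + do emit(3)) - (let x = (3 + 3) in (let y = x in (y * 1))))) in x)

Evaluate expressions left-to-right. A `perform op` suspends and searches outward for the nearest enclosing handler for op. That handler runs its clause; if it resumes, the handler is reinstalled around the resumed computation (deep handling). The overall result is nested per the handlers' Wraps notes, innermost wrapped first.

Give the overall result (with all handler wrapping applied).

Answer: ([7, 3, 135], 1)

Evaluation trace:
emit(7) @ H0 ⇒ out+=7
get @ H1 ⇒ 1
emit(3) @ H0 ⇒ out+=3
H0 returns [7, 3, 135]
H1 returns ([7, 3, 135], 1)
= ([7, 3, 135], 1)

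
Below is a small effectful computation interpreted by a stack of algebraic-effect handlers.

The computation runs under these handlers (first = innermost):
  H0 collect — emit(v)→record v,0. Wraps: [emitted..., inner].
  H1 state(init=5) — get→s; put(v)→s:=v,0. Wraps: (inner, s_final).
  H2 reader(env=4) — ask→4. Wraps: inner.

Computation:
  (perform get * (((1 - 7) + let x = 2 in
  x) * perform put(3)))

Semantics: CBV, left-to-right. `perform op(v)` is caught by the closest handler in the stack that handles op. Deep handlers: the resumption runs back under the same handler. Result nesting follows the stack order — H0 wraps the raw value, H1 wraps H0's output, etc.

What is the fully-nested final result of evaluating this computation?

Answer: ([0], 3)

Working:
get @ H1 ⇒ 5
put(3) @ H1 ⇒ s:=3
H0 returns [0]
H1 returns ([0], 3)
H2 returns ([0], 3)
= ([0], 3)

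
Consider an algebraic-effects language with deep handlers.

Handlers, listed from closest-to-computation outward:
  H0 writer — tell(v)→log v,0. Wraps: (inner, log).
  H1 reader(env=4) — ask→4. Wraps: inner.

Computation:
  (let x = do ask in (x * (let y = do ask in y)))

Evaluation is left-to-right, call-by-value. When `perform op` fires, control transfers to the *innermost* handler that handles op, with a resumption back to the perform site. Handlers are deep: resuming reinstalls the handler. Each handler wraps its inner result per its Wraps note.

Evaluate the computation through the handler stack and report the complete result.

Working:
ask @ H1 ⇒ 4
ask @ H1 ⇒ 4
H0 returns (16, ())
H1 returns (16, ())
= (16, ())

Answer: (16, ())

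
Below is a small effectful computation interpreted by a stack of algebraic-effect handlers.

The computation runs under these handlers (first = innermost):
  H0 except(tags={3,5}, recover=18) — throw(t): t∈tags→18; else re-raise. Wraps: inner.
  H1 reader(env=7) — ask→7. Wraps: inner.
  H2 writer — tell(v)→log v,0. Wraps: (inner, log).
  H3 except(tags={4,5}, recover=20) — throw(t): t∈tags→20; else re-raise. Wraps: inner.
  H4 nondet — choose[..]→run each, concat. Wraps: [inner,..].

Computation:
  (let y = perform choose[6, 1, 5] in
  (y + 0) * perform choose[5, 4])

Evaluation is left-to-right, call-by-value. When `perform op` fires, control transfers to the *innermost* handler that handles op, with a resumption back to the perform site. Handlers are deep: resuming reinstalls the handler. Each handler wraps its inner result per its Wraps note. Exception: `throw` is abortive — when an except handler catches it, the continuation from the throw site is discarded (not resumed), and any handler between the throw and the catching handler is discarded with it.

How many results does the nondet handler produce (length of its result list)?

Working:
choose[6, 1, 5] @ H4
  branch[0] choose=6:
    choose[5, 4] @ H4
      branch[0] choose=5:
        H0 returns 30
        H1 returns 30
        H2 returns (30, ())
        H3 returns (30, ())
        H4 returns [(30, ())]
      branch[1] choose=4:
        H0 returns 24
        H1 returns 24
        H2 returns (24, ())
        H3 returns (24, ())
        H4 returns [(24, ())]
  branch[1] choose=1:
    choose[5, 4] @ H4
      branch[0] choose=5:
        H0 returns 5
        H1 returns 5
        H2 returns (5, ())
        H3 returns (5, ())
        H4 returns [(5, ())]
      branch[1] choose=4:
        H0 returns 4
        H1 returns 4
        H2 returns (4, ())
        H3 returns (4, ())
        H4 returns [(4, ())]
  branch[2] choose=5:
    choose[5, 4] @ H4
      branch[0] choose=5:
        H0 returns 25
        H1 returns 25
        H2 returns (25, ())
        H3 returns (25, ())
        H4 returns [(25, ())]
      branch[1] choose=4:
        H0 returns 20
        H1 returns 20
        H2 returns (20, ())
        H3 returns (20, ())
        H4 returns [(20, ())]
= [(30, ()), (24, ()), (5, ()), (4, ()), (25, ()), (20, ())]

Answer: 6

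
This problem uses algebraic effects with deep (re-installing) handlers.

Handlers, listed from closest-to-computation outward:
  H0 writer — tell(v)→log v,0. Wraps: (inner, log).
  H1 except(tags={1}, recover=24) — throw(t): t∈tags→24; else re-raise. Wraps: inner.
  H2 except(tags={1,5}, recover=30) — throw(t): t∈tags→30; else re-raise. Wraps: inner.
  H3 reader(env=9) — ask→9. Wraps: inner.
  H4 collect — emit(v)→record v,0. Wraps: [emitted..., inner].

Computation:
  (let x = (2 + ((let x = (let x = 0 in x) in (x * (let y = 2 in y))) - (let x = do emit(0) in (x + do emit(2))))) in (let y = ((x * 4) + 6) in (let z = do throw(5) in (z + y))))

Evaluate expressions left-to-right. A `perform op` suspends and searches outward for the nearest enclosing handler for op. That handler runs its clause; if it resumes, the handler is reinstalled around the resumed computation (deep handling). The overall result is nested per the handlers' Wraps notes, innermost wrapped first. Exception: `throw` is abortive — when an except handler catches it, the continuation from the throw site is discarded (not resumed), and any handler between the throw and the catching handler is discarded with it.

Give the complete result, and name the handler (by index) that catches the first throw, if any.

Answer: [0, 2, 30] ; first throw caught by: H2

Step-by-step:
emit(0) @ H4 ⇒ out+=0
emit(2) @ H4 ⇒ out+=2
throw(5) @ H1 re-raised
throw(5) @ H2 caught ⇒ 30
H3 returns 30
H4 returns [0, 2, 30]
= [0, 2, 30]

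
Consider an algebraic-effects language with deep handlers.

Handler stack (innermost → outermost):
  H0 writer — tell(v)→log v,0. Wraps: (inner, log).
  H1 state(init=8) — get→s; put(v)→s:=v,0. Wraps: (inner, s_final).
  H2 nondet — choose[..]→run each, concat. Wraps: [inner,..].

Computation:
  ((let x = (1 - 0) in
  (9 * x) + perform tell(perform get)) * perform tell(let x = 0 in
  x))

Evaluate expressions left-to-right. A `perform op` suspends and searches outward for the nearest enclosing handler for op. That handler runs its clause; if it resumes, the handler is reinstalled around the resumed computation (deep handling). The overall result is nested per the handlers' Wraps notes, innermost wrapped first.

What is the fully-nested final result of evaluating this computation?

Answer: [((0, (8, 0)), 8)]

Step-by-step:
get @ H1 ⇒ 8
tell(8) @ H0 ⇒ log+=8
tell(0) @ H0 ⇒ log+=0
H0 returns (0, (8, 0))
H1 returns ((0, (8, 0)), 8)
H2 returns [((0, (8, 0)), 8)]
= [((0, (8, 0)), 8)]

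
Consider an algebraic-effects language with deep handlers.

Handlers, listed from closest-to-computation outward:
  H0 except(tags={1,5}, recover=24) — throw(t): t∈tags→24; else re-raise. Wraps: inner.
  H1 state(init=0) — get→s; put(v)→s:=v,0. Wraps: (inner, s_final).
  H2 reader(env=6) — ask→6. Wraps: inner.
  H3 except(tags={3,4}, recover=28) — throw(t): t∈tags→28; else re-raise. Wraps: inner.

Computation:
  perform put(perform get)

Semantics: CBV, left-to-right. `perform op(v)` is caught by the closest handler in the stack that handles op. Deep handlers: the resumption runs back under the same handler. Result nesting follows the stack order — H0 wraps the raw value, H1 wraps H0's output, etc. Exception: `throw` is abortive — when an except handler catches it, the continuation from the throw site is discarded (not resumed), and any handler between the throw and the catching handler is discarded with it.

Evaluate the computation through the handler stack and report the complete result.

Answer: (0, 0)

Evaluation trace:
get @ H1 ⇒ 0
put(0) @ H1 ⇒ s:=0
H0 returns 0
H1 returns (0, 0)
H2 returns (0, 0)
H3 returns (0, 0)
= (0, 0)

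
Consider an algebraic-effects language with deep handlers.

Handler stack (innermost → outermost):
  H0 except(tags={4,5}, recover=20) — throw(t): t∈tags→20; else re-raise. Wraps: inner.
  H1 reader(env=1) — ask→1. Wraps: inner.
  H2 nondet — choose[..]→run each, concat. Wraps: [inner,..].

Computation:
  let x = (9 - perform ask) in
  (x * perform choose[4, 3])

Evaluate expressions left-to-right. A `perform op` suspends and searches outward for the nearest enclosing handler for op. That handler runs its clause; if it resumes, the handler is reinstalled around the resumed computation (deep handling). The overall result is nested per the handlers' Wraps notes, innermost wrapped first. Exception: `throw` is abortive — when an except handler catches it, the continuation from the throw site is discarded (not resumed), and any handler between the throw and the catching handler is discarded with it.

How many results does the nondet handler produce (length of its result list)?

Answer: 2

Evaluation trace:
ask @ H1 ⇒ 1
choose[4, 3] @ H2
  branch[0] choose=4:
    H0 returns 32
    H1 returns 32
    H2 returns [32]
  branch[1] choose=3:
    H0 returns 24
    H1 returns 24
    H2 returns [24]
= [32, 24]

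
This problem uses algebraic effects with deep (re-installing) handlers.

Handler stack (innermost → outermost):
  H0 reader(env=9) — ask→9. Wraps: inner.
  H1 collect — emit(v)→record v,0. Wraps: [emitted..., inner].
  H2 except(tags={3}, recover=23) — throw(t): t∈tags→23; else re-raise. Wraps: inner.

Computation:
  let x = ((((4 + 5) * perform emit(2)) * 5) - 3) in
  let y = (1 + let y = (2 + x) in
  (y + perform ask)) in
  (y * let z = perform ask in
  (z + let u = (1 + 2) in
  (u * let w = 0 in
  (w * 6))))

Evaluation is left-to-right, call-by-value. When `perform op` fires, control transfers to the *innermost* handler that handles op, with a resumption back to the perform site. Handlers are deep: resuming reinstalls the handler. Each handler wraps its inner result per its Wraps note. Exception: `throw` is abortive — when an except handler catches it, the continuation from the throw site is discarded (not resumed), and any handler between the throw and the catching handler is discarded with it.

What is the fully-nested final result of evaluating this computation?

Evaluation trace:
emit(2) @ H1 ⇒ out+=2
ask @ H0 ⇒ 9
ask @ H0 ⇒ 9
H0 returns 81
H1 returns [2, 81]
H2 returns [2, 81]
= [2, 81]

Answer: [2, 81]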